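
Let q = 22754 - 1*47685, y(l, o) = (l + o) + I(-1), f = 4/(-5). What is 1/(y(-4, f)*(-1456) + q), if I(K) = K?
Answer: -5/82431 ≈ -6.0657e-5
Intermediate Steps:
f = -⅘ (f = 4*(-⅕) = -⅘ ≈ -0.80000)
y(l, o) = -1 + l + o (y(l, o) = (l + o) - 1 = -1 + l + o)
q = -24931 (q = 22754 - 47685 = -24931)
1/(y(-4, f)*(-1456) + q) = 1/((-1 - 4 - ⅘)*(-1456) - 24931) = 1/(-29/5*(-1456) - 24931) = 1/(42224/5 - 24931) = 1/(-82431/5) = -5/82431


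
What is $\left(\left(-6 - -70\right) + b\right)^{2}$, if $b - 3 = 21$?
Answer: $7744$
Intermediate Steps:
$b = 24$ ($b = 3 + 21 = 24$)
$\left(\left(-6 - -70\right) + b\right)^{2} = \left(\left(-6 - -70\right) + 24\right)^{2} = \left(\left(-6 + 70\right) + 24\right)^{2} = \left(64 + 24\right)^{2} = 88^{2} = 7744$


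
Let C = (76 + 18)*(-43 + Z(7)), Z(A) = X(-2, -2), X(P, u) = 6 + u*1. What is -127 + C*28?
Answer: -102775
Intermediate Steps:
X(P, u) = 6 + u
Z(A) = 4 (Z(A) = 6 - 2 = 4)
C = -3666 (C = (76 + 18)*(-43 + 4) = 94*(-39) = -3666)
-127 + C*28 = -127 - 3666*28 = -127 - 102648 = -102775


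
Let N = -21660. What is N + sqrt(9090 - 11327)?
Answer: -21660 + I*sqrt(2237) ≈ -21660.0 + 47.297*I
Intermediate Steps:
N + sqrt(9090 - 11327) = -21660 + sqrt(9090 - 11327) = -21660 + sqrt(-2237) = -21660 + I*sqrt(2237)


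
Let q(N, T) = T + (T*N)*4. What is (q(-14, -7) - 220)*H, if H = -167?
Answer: -27555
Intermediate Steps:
q(N, T) = T + 4*N*T (q(N, T) = T + (N*T)*4 = T + 4*N*T)
(q(-14, -7) - 220)*H = (-7*(1 + 4*(-14)) - 220)*(-167) = (-7*(1 - 56) - 220)*(-167) = (-7*(-55) - 220)*(-167) = (385 - 220)*(-167) = 165*(-167) = -27555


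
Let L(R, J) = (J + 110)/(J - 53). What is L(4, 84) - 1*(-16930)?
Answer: 525024/31 ≈ 16936.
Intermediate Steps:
L(R, J) = (110 + J)/(-53 + J)
L(4, 84) - 1*(-16930) = (110 + 84)/(-53 + 84) - 1*(-16930) = 194/31 + 16930 = 525024/31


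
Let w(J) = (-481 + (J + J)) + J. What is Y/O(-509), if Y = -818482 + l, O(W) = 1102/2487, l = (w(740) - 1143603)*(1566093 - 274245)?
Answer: -96542430416421/29 ≈ -3.3290e+12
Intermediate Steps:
w(J) = -481 + 3*J (w(J) = (-481 + 2*J) + J = -481 + 3*J)
l = -1475114724672 (l = ((-481 + 3*740) - 1143603)*(1566093 - 274245) = ((-481 + 2220) - 1143603)*1291848 = (1739 - 1143603)*1291848 = -1141864*1291848 = -1475114724672)
O(W) = 1102/2487 (O(W) = 1102*(1/2487) = 1102/2487)
Y = -1475115543154 (Y = -818482 - 1475114724672 = -1475115543154)
Y/O(-509) = -1475115543154/1102/2487 = -1475115543154*2487/1102 = -96542430416421/29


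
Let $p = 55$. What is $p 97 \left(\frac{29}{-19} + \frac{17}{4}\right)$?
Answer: $\frac{1104345}{76} \approx 14531.0$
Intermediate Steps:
$p 97 \left(\frac{29}{-19} + \frac{17}{4}\right) = 55 \cdot 97 \left(\frac{29}{-19} + \frac{17}{4}\right) = 5335 \left(29 \left(- \frac{1}{19}\right) + 17 \cdot \frac{1}{4}\right) = 5335 \left(- \frac{29}{19} + \frac{17}{4}\right) = 5335 \cdot \frac{207}{76} = \frac{1104345}{76}$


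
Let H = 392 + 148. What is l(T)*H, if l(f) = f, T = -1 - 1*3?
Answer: -2160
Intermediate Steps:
T = -4 (T = -1 - 3 = -4)
H = 540
l(T)*H = -4*540 = -2160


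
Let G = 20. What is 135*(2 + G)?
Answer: 2970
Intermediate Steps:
135*(2 + G) = 135*(2 + 20) = 135*22 = 2970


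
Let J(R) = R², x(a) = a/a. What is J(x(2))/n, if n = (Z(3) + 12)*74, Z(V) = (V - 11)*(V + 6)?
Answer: -1/4440 ≈ -0.00022523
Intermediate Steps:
Z(V) = (-11 + V)*(6 + V)
x(a) = 1
n = -4440 (n = ((-66 + 3² - 5*3) + 12)*74 = ((-66 + 9 - 15) + 12)*74 = (-72 + 12)*74 = -60*74 = -4440)
J(x(2))/n = 1²/(-4440) = 1*(-1/4440) = -1/4440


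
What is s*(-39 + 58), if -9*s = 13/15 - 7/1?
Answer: 1748/135 ≈ 12.948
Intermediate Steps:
s = 92/135 (s = -(13/15 - 7/1)/9 = -(13*(1/15) - 7*1)/9 = -(13/15 - 7)/9 = -⅑*(-92/15) = 92/135 ≈ 0.68148)
s*(-39 + 58) = 92*(-39 + 58)/135 = (92/135)*19 = 1748/135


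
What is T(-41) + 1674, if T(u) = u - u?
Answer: 1674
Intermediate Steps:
T(u) = 0
T(-41) + 1674 = 0 + 1674 = 1674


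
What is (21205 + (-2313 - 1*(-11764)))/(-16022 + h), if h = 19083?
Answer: 30656/3061 ≈ 10.015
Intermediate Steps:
(21205 + (-2313 - 1*(-11764)))/(-16022 + h) = (21205 + (-2313 - 1*(-11764)))/(-16022 + 19083) = (21205 + (-2313 + 11764))/3061 = (21205 + 9451)*(1/3061) = 30656*(1/3061) = 30656/3061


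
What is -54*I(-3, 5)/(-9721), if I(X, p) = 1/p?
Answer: 54/48605 ≈ 0.0011110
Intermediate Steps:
-54*I(-3, 5)/(-9721) = -54/5/(-9721) = -54*1/5*(-1/9721) = -54/5*(-1/9721) = 54/48605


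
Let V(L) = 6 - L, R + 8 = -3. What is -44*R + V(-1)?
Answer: 491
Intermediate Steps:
R = -11 (R = -8 - 3 = -11)
-44*R + V(-1) = -44*(-11) + (6 - 1*(-1)) = 484 + (6 + 1) = 484 + 7 = 491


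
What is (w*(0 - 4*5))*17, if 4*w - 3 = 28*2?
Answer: -5015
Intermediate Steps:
w = 59/4 (w = 3/4 + (28*2)/4 = 3/4 + (1/4)*56 = 3/4 + 14 = 59/4 ≈ 14.750)
(w*(0 - 4*5))*17 = (59*(0 - 4*5)/4)*17 = (59*(0 - 20)/4)*17 = ((59/4)*(-20))*17 = -295*17 = -5015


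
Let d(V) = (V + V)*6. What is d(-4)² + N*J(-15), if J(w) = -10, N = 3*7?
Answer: 2094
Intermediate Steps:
N = 21
d(V) = 12*V (d(V) = (2*V)*6 = 12*V)
d(-4)² + N*J(-15) = (12*(-4))² + 21*(-10) = (-48)² - 210 = 2304 - 210 = 2094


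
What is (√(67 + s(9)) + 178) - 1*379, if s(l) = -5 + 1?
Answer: -201 + 3*√7 ≈ -193.06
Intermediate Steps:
s(l) = -4
(√(67 + s(9)) + 178) - 1*379 = (√(67 - 4) + 178) - 1*379 = (√63 + 178) - 379 = (3*√7 + 178) - 379 = (178 + 3*√7) - 379 = -201 + 3*√7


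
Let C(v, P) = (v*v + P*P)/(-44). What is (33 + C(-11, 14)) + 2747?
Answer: 122003/44 ≈ 2772.8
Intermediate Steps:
C(v, P) = -P²/44 - v²/44 (C(v, P) = (v² + P²)*(-1/44) = (P² + v²)*(-1/44) = -P²/44 - v²/44)
(33 + C(-11, 14)) + 2747 = (33 + (-1/44*14² - 1/44*(-11)²)) + 2747 = (33 + (-1/44*196 - 1/44*121)) + 2747 = (33 + (-49/11 - 11/4)) + 2747 = (33 - 317/44) + 2747 = 1135/44 + 2747 = 122003/44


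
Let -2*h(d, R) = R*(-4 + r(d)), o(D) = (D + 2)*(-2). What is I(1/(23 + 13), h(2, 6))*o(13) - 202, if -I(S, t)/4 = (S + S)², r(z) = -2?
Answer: -5444/27 ≈ -201.63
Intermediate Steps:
o(D) = -4 - 2*D (o(D) = (2 + D)*(-2) = -4 - 2*D)
h(d, R) = 3*R (h(d, R) = -R*(-4 - 2)/2 = -R*(-6)/2 = -(-3)*R = 3*R)
I(S, t) = -16*S² (I(S, t) = -4*(S + S)² = -4*4*S² = -16*S²)
I(1/(23 + 13), h(2, 6))*o(13) - 202 = (-16/(23 + 13)²)*(-4 - 2*13) - 202 = (-16*(1/36)²)*(-4 - 26) - 202 = -16*(1/36)²*(-30) - 202 = -16*1/1296*(-30) - 202 = -1/81*(-30) - 202 = 10/27 - 202 = -5444/27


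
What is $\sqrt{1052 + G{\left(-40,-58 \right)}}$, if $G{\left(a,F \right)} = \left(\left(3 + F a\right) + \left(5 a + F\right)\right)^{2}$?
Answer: $\sqrt{4265277} \approx 2065.3$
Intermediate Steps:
$G{\left(a,F \right)} = \left(3 + F + 5 a + F a\right)^{2}$ ($G{\left(a,F \right)} = \left(\left(3 + F a\right) + \left(F + 5 a\right)\right)^{2} = \left(3 + F + 5 a + F a\right)^{2}$)
$\sqrt{1052 + G{\left(-40,-58 \right)}} = \sqrt{1052 + \left(3 - 58 + 5 \left(-40\right) - -2320\right)^{2}} = \sqrt{1052 + \left(3 - 58 - 200 + 2320\right)^{2}} = \sqrt{1052 + 2065^{2}} = \sqrt{1052 + 4264225} = \sqrt{4265277}$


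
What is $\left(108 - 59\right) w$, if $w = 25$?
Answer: $1225$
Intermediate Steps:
$\left(108 - 59\right) w = \left(108 - 59\right) 25 = 49 \cdot 25 = 1225$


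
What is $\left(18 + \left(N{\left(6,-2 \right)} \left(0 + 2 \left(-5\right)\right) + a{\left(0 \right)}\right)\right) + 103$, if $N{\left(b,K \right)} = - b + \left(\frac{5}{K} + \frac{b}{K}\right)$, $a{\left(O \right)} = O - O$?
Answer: $236$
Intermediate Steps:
$a{\left(O \right)} = 0$
$N{\left(b,K \right)} = - b + \frac{5}{K} + \frac{b}{K}$
$\left(18 + \left(N{\left(6,-2 \right)} \left(0 + 2 \left(-5\right)\right) + a{\left(0 \right)}\right)\right) + 103 = \left(18 + \left(\frac{5 + 6 - \left(-2\right) 6}{-2} \left(0 + 2 \left(-5\right)\right) + 0\right)\right) + 103 = \left(18 + \left(- \frac{5 + 6 + 12}{2} \left(0 - 10\right) + 0\right)\right) + 103 = \left(18 + \left(\left(- \frac{1}{2}\right) 23 \left(-10\right) + 0\right)\right) + 103 = \left(18 + \left(\left(- \frac{23}{2}\right) \left(-10\right) + 0\right)\right) + 103 = \left(18 + \left(115 + 0\right)\right) + 103 = \left(18 + 115\right) + 103 = 133 + 103 = 236$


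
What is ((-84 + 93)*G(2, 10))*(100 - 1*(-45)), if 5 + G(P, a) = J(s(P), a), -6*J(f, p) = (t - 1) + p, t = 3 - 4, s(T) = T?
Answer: -8265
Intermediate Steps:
t = -1
J(f, p) = ⅓ - p/6 (J(f, p) = -((-1 - 1) + p)/6 = -(-2 + p)/6 = ⅓ - p/6)
G(P, a) = -14/3 - a/6 (G(P, a) = -5 + (⅓ - a/6) = -14/3 - a/6)
((-84 + 93)*G(2, 10))*(100 - 1*(-45)) = ((-84 + 93)*(-14/3 - ⅙*10))*(100 - 1*(-45)) = (9*(-14/3 - 5/3))*(100 + 45) = (9*(-19/3))*145 = -57*145 = -8265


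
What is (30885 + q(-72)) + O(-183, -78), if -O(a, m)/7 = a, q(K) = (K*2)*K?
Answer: 42534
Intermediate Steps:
q(K) = 2*K**2 (q(K) = (2*K)*K = 2*K**2)
O(a, m) = -7*a
(30885 + q(-72)) + O(-183, -78) = (30885 + 2*(-72)**2) - 7*(-183) = (30885 + 2*5184) + 1281 = (30885 + 10368) + 1281 = 41253 + 1281 = 42534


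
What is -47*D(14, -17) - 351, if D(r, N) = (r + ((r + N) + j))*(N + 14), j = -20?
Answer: -1620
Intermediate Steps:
D(r, N) = (14 + N)*(-20 + N + 2*r) (D(r, N) = (r + ((r + N) - 20))*(N + 14) = (r + ((N + r) - 20))*(14 + N) = (r + (-20 + N + r))*(14 + N) = (-20 + N + 2*r)*(14 + N) = (14 + N)*(-20 + N + 2*r))
-47*D(14, -17) - 351 = -47*(-280 + (-17)² - 6*(-17) + 28*14 + 2*(-17)*14) - 351 = -47*(-280 + 289 + 102 + 392 - 476) - 351 = -47*27 - 351 = -1269 - 351 = -1620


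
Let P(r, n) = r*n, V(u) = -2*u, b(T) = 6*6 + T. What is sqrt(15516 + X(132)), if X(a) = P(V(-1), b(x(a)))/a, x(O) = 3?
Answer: sqrt(7510030)/22 ≈ 124.57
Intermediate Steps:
b(T) = 36 + T
P(r, n) = n*r
X(a) = 78/a (X(a) = ((36 + 3)*(-2*(-1)))/a = (39*2)/a = 78/a)
sqrt(15516 + X(132)) = sqrt(15516 + 78/132) = sqrt(15516 + 78*(1/132)) = sqrt(15516 + 13/22) = sqrt(341365/22) = sqrt(7510030)/22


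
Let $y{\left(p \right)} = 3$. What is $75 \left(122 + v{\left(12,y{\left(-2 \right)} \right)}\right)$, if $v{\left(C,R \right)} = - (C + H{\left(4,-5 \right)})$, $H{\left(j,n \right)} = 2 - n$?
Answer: $7725$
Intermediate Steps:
$v{\left(C,R \right)} = -7 - C$ ($v{\left(C,R \right)} = - (C + \left(2 - -5\right)) = - (C + \left(2 + 5\right)) = - (C + 7) = - (7 + C) = -7 - C$)
$75 \left(122 + v{\left(12,y{\left(-2 \right)} \right)}\right) = 75 \left(122 - 19\right) = 75 \cdot 103 = 7725$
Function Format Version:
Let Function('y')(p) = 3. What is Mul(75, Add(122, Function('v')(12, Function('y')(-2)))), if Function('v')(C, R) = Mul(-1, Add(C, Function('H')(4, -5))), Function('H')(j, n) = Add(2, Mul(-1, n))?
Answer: 7725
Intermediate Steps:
Function('v')(C, R) = Add(-7, Mul(-1, C)) (Function('v')(C, R) = Mul(-1, Add(C, Add(2, Mul(-1, -5)))) = Mul(-1, Add(C, Add(2, 5))) = Mul(-1, Add(C, 7)) = Mul(-1, Add(7, C)) = Add(-7, Mul(-1, C)))
Mul(75, Add(122, Function('v')(12, Function('y')(-2)))) = Mul(75, Add(122, Add(-7, Mul(-1, 12)))) = Mul(75, Add(122, Add(-7, -12))) = Mul(75, Add(122, -19)) = Mul(75, 103) = 7725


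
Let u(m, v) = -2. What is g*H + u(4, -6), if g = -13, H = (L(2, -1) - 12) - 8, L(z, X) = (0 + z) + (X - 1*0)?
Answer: 245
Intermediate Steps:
L(z, X) = X + z (L(z, X) = z + (X + 0) = z + X = X + z)
H = -19 (H = ((-1 + 2) - 12) - 8 = (1 - 12) - 8 = -11 - 8 = -19)
g*H + u(4, -6) = -13*(-19) - 2 = 247 - 2 = 245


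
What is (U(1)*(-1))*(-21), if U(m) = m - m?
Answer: 0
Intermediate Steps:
U(m) = 0
(U(1)*(-1))*(-21) = (0*(-1))*(-21) = 0*(-21) = 0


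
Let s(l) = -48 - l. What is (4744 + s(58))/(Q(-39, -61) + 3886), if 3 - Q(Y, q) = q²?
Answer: 773/28 ≈ 27.607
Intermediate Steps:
Q(Y, q) = 3 - q²
(4744 + s(58))/(Q(-39, -61) + 3886) = (4744 + (-48 - 1*58))/((3 - 1*(-61)²) + 3886) = (4744 + (-48 - 58))/((3 - 1*3721) + 3886) = (4744 - 106)/((3 - 3721) + 3886) = 4638/(-3718 + 3886) = 4638/168 = 4638*(1/168) = 773/28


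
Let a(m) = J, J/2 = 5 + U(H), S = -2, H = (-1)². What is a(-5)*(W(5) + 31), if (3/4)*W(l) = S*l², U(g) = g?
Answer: -428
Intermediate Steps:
H = 1
W(l) = -8*l²/3 (W(l) = 4*(-2*l²)/3 = -8*l²/3)
J = 12 (J = 2*(5 + 1) = 2*6 = 12)
a(m) = 12
a(-5)*(W(5) + 31) = 12*(-8/3*5² + 31) = 12*(-8/3*25 + 31) = 12*(-200/3 + 31) = 12*(-107/3) = -428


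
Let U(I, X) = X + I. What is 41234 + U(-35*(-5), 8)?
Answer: 41417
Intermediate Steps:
U(I, X) = I + X
41234 + U(-35*(-5), 8) = 41234 + (-35*(-5) + 8) = 41234 + (175 + 8) = 41234 + 183 = 41417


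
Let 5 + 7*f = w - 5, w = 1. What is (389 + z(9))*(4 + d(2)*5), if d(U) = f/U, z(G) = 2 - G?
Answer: 2101/7 ≈ 300.14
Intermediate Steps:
f = -9/7 (f = -5/7 + (1 - 5)/7 = -5/7 + (⅐)*(-4) = -5/7 - 4/7 = -9/7 ≈ -1.2857)
d(U) = -9/(7*U)
(389 + z(9))*(4 + d(2)*5) = (389 + (2 - 1*9))*(4 - 9/7/2*5) = (389 + (2 - 9))*(4 - 9/7*½*5) = (389 - 7)*(4 - 9/14*5) = 382*(4 - 45/14) = 382*(11/14) = 2101/7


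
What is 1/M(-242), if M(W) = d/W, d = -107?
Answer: 242/107 ≈ 2.2617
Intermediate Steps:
M(W) = -107/W
1/M(-242) = 1/(-107/(-242)) = 1/(-107*(-1/242)) = 1/(107/242) = 242/107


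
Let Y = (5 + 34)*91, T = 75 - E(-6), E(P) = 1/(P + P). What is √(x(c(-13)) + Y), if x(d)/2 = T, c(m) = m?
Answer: √133170/6 ≈ 60.821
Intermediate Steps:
E(P) = 1/(2*P)
T = 901/12 (T = 75 - 1/(2*(-6)) = 75 - (-1)/(2*6) = 75 - 1*(-1/12) = 75 + 1/12 = 901/12 ≈ 75.083)
x(d) = 901/6 (x(d) = 2*(901/12) = 901/6)
Y = 3549 (Y = 39*91 = 3549)
√(x(c(-13)) + Y) = √(901/6 + 3549) = √(22195/6) = √133170/6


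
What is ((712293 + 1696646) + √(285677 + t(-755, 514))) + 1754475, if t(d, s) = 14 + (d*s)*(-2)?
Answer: 4163414 + √1061831 ≈ 4.1644e+6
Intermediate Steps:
t(d, s) = 14 - 2*d*s
((712293 + 1696646) + √(285677 + t(-755, 514))) + 1754475 = ((712293 + 1696646) + √(285677 + (14 - 2*(-755)*514))) + 1754475 = (2408939 + √(285677 + (14 + 776140))) + 1754475 = (2408939 + √(285677 + 776154)) + 1754475 = (2408939 + √1061831) + 1754475 = 4163414 + √1061831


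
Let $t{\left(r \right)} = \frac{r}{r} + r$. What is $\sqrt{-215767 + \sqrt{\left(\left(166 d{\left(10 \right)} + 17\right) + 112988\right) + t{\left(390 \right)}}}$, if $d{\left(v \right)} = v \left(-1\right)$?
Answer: $\sqrt{-215767 + 2 \sqrt{27934}} \approx 464.15 i$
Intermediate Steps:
$t{\left(r \right)} = 1 + r$
$d{\left(v \right)} = - v$
$\sqrt{-215767 + \sqrt{\left(\left(166 d{\left(10 \right)} + 17\right) + 112988\right) + t{\left(390 \right)}}} = \sqrt{-215767 + \sqrt{\left(\left(166 \left(\left(-1\right) 10\right) + 17\right) + 112988\right) + \left(1 + 390\right)}} = \sqrt{-215767 + \sqrt{\left(\left(166 \left(-10\right) + 17\right) + 112988\right) + 391}} = \sqrt{-215767 + \sqrt{\left(\left(-1660 + 17\right) + 112988\right) + 391}} = \sqrt{-215767 + \sqrt{\left(-1643 + 112988\right) + 391}} = \sqrt{-215767 + \sqrt{111345 + 391}} = \sqrt{-215767 + \sqrt{111736}} = \sqrt{-215767 + 2 \sqrt{27934}}$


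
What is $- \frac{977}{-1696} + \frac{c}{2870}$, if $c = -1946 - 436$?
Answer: $- \frac{617941}{2433760} \approx -0.2539$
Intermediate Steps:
$c = -2382$
$- \frac{977}{-1696} + \frac{c}{2870} = - \frac{977}{-1696} - \frac{2382}{2870} = \left(-977\right) \left(- \frac{1}{1696}\right) - \frac{1191}{1435} = \frac{977}{1696} - \frac{1191}{1435} = - \frac{617941}{2433760}$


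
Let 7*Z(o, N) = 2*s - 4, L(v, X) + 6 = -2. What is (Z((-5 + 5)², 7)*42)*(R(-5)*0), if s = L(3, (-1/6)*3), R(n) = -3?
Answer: 0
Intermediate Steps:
L(v, X) = -8 (L(v, X) = -6 - 2 = -8)
s = -8
Z(o, N) = -20/7 (Z(o, N) = (2*(-8) - 4)/7 = (-16 - 4)/7 = (⅐)*(-20) = -20/7)
(Z((-5 + 5)², 7)*42)*(R(-5)*0) = (-20/7*42)*(-3*0) = -120*0 = 0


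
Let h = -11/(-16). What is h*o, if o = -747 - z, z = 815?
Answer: -8591/8 ≈ -1073.9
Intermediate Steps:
h = 11/16 (h = -11*(-1/16) = 11/16 ≈ 0.68750)
o = -1562 (o = -747 - 1*815 = -747 - 815 = -1562)
h*o = (11/16)*(-1562) = -8591/8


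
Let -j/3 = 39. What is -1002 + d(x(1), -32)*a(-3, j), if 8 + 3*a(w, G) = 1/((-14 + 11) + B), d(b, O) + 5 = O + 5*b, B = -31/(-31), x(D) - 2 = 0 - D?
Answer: -2734/3 ≈ -911.33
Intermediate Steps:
j = -117 (j = -3*39 = -117)
x(D) = 2 - D (x(D) = 2 + (0 - D) = 2 - D)
B = 1 (B = -31*(-1/31) = 1)
d(b, O) = -5 + O + 5*b (d(b, O) = -5 + (O + 5*b) = -5 + O + 5*b)
a(w, G) = -17/6 (a(w, G) = -8/3 + 1/(3*((-14 + 11) + 1)) = -8/3 + 1/(3*(-3 + 1)) = -8/3 + (⅓)/(-2) = -8/3 + (⅓)*(-½) = -8/3 - ⅙ = -17/6)
-1002 + d(x(1), -32)*a(-3, j) = -1002 + (-5 - 32 + 5*(2 - 1*1))*(-17/6) = -1002 + (-5 - 32 + 5*(2 - 1))*(-17/6) = -1002 + (-5 - 32 + 5*1)*(-17/6) = -1002 + (-5 - 32 + 5)*(-17/6) = -1002 - 32*(-17/6) = -1002 + 272/3 = -2734/3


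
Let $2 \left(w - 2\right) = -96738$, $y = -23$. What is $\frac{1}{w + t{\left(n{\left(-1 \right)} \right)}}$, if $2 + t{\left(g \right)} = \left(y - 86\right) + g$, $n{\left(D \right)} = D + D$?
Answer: $- \frac{1}{48480} \approx -2.0627 \cdot 10^{-5}$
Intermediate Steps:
$n{\left(D \right)} = 2 D$
$t{\left(g \right)} = -111 + g$ ($t{\left(g \right)} = -2 + \left(\left(-23 - 86\right) + g\right) = -2 + \left(-109 + g\right) = -111 + g$)
$w = -48367$ ($w = 2 + \frac{1}{2} \left(-96738\right) = 2 - 48369 = -48367$)
$\frac{1}{w + t{\left(n{\left(-1 \right)} \right)}} = \frac{1}{-48367 + \left(-111 + 2 \left(-1\right)\right)} = \frac{1}{-48367 - 113} = \frac{1}{-48480} = - \frac{1}{48480}$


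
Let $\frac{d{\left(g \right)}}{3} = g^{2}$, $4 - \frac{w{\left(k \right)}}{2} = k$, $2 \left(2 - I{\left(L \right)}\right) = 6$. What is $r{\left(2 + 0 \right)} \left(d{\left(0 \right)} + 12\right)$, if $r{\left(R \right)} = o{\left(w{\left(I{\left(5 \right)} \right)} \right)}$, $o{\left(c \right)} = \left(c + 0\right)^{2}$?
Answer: $1200$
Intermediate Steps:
$I{\left(L \right)} = -1$ ($I{\left(L \right)} = 2 - 3 = -1$)
$w{\left(k \right)} = 8 - 2 k$
$o{\left(c \right)} = c^{2}$
$r{\left(R \right)} = 100$ ($r{\left(R \right)} = \left(8 - -2\right)^{2} = \left(8 + 2\right)^{2} = 10^{2} = 100$)
$d{\left(g \right)} = 3 g^{2}$
$r{\left(2 + 0 \right)} \left(d{\left(0 \right)} + 12\right) = 100 \left(3 \cdot 0^{2} + 12\right) = 100 \left(3 \cdot 0 + 12\right) = 100 \left(0 + 12\right) = 100 \cdot 12 = 1200$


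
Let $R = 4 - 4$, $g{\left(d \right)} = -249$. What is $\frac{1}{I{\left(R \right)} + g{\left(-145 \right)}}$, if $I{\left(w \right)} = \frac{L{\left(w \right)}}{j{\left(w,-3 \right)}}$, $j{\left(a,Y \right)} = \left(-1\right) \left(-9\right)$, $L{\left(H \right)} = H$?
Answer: $- \frac{1}{249} \approx -0.0040161$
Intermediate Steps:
$j{\left(a,Y \right)} = 9$
$R = 0$ ($R = 4 - 4 = 0$)
$I{\left(w \right)} = \frac{w}{9}$
$\frac{1}{I{\left(R \right)} + g{\left(-145 \right)}} = \frac{1}{\frac{1}{9} \cdot 0 - 249} = \frac{1}{0 - 249} = \frac{1}{-249} = - \frac{1}{249}$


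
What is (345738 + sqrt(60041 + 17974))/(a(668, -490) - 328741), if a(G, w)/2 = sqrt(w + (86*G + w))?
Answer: -113658255858/108070419209 - 1382952*sqrt(14117)/108070419209 - 328741*sqrt(78015)/108070419209 - 2972*sqrt(1995)/108070419209 ≈ -1.0541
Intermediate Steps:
a(G, w) = 2*sqrt(2*w + 86*G) (a(G, w) = 2*sqrt(w + (86*G + w)) = 2*sqrt(w + (w + 86*G)) = 2*sqrt(2*w + 86*G))
(345738 + sqrt(60041 + 17974))/(a(668, -490) - 328741) = (345738 + sqrt(60041 + 17974))/(2*sqrt(2*(-490) + 86*668) - 328741) = (345738 + sqrt(78015))/(2*sqrt(-980 + 57448) - 328741) = (345738 + sqrt(78015))/(2*sqrt(56468) - 328741) = (345738 + sqrt(78015))/(2*(2*sqrt(14117)) - 328741) = (345738 + sqrt(78015))/(4*sqrt(14117) - 328741) = (345738 + sqrt(78015))/(-328741 + 4*sqrt(14117))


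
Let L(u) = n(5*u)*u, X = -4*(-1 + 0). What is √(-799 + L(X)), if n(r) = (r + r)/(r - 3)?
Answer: I*√228191/17 ≈ 28.1*I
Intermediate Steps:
X = 4 (X = -4*(-1) = 4)
n(r) = 2*r/(-3 + r) (n(r) = (2*r)/(-3 + r) = 2*r/(-3 + r))
L(u) = 10*u²/(-3 + 5*u) (L(u) = (2*(5*u)/(-3 + 5*u))*u = (10*u/(-3 + 5*u))*u = 10*u²/(-3 + 5*u))
√(-799 + L(X)) = √(-799 + 10*4²/(-3 + 5*4)) = √(-799 + 10*16/(-3 + 20)) = √(-799 + 10*16/17) = √(-799 + 10*16*(1/17)) = √(-799 + 160/17) = √(-13423/17) = I*√228191/17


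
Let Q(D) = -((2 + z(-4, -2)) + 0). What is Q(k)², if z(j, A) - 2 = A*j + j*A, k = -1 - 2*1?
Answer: 400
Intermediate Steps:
k = -3 (k = -1 - 2 = -3)
z(j, A) = 2 + 2*A*j (z(j, A) = 2 + (A*j + j*A) = 2 + (A*j + A*j) = 2 + 2*A*j)
Q(D) = -20 (Q(D) = -((2 + (2 + 2*(-2)*(-4))) + 0) = -((2 + (2 + 16)) + 0) = -((2 + 18) + 0) = -(20 + 0) = -1*20 = -20)
Q(k)² = (-20)² = 400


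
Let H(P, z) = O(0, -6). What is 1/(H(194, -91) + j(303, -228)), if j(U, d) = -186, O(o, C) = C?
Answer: -1/192 ≈ -0.0052083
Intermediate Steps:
H(P, z) = -6
1/(H(194, -91) + j(303, -228)) = 1/(-6 - 186) = 1/(-192) = -1/192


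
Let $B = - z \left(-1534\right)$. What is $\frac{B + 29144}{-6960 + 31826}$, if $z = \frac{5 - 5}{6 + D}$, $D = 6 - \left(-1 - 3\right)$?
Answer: $\frac{14572}{12433} \approx 1.172$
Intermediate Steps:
$D = 10$ ($D = 6 - -4 = 6 + 4 = 10$)
$z = 0$ ($z = \frac{5 - 5}{6 + 10} = \frac{0}{16} = 0 \cdot \frac{1}{16} = 0$)
$B = 0$ ($B = - 0 \left(-1534\right) = \left(-1\right) 0 = 0$)
$\frac{B + 29144}{-6960 + 31826} = \frac{0 + 29144}{-6960 + 31826} = \frac{29144}{24866} = 29144 \cdot \frac{1}{24866} = \frac{14572}{12433}$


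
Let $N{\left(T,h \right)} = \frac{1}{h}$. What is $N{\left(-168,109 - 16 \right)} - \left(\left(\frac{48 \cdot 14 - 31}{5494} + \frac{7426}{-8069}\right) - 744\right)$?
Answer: $\frac{3070714071593}{4122790998} \approx 744.81$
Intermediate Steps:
$N{\left(-168,109 - 16 \right)} - \left(\left(\frac{48 \cdot 14 - 31}{5494} + \frac{7426}{-8069}\right) - 744\right) = \frac{1}{109 - 16} - \left(\left(\frac{48 \cdot 14 - 31}{5494} + \frac{7426}{-8069}\right) - 744\right) = \frac{1}{93} - \left(\left(\left(672 - 31\right) \frac{1}{5494} + 7426 \left(- \frac{1}{8069}\right)\right) - 744\right) = \frac{1}{93} - \left(\left(641 \cdot \frac{1}{5494} - \frac{7426}{8069}\right) - 744\right) = \frac{1}{93} - \left(\left(\frac{641}{5494} - \frac{7426}{8069}\right) - 744\right) = \frac{1}{93} - \left(- \frac{35626215}{44331086} - 744\right) = \frac{1}{93} - - \frac{33017954199}{44331086} = \frac{1}{93} + \frac{33017954199}{44331086} = \frac{3070714071593}{4122790998}$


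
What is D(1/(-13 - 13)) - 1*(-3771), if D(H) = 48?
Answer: 3819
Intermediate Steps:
D(1/(-13 - 13)) - 1*(-3771) = 48 - 1*(-3771) = 48 + 3771 = 3819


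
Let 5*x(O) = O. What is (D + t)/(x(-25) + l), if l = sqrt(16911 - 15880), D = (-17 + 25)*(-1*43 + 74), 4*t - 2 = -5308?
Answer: -10785/2012 - 2157*sqrt(1031)/2012 ≈ -39.784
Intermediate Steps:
x(O) = O/5
t = -2653/2 (t = 1/2 + (1/4)*(-5308) = 1/2 - 1327 = -2653/2 ≈ -1326.5)
D = 248 (D = 8*(-43 + 74) = 8*31 = 248)
l = sqrt(1031) ≈ 32.109
(D + t)/(x(-25) + l) = (248 - 2653/2)/((1/5)*(-25) + sqrt(1031)) = -2157/(2*(-5 + sqrt(1031)))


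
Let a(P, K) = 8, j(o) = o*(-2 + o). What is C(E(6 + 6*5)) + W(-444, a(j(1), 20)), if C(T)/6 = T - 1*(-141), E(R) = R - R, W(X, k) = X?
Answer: 402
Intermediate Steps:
E(R) = 0
C(T) = 846 + 6*T (C(T) = 6*(T - 1*(-141)) = 6*(T + 141) = 6*(141 + T) = 846 + 6*T)
C(E(6 + 6*5)) + W(-444, a(j(1), 20)) = (846 + 6*0) - 444 = (846 + 0) - 444 = 846 - 444 = 402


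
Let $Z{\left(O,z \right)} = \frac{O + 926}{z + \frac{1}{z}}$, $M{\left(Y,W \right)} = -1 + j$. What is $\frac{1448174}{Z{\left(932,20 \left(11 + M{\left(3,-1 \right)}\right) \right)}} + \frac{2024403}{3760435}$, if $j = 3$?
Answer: $\frac{2831846794934161}{13973776460} \approx 2.0265 \cdot 10^{5}$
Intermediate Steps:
$M{\left(Y,W \right)} = 2$ ($M{\left(Y,W \right)} = -1 + 3 = 2$)
$Z{\left(O,z \right)} = \frac{926 + O}{z + \frac{1}{z}}$
$\frac{1448174}{Z{\left(932,20 \left(11 + M{\left(3,-1 \right)}\right) \right)}} + \frac{2024403}{3760435} = \frac{1448174}{20 \left(11 + 2\right) \frac{1}{1 + \left(20 \left(11 + 2\right)\right)^{2}} \left(926 + 932\right)} + \frac{2024403}{3760435} = \frac{1448174}{20 \cdot 13 \frac{1}{1 + \left(20 \cdot 13\right)^{2}} \cdot 1858} + 2024403 \cdot \frac{1}{3760435} = \frac{1448174}{260 \frac{1}{1 + 260^{2}} \cdot 1858} + \frac{2024403}{3760435} = \frac{1448174}{260 \frac{1}{1 + 67600} \cdot 1858} + \frac{2024403}{3760435} = \frac{1448174}{260 \cdot \frac{1}{67601} \cdot 1858} + \frac{2024403}{3760435} = \frac{1448174}{\frac{483080}{67601}} + \frac{2024403}{3760435} = 1448174 \cdot \frac{67601}{483080} + \frac{2024403}{3760435} = \frac{3765308099}{18580} + \frac{2024403}{3760435} = \frac{2831846794934161}{13973776460}$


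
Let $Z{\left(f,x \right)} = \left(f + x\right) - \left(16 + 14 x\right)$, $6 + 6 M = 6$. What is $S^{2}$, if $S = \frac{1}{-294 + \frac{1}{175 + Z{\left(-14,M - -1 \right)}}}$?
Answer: $\frac{17424}{1505983249} \approx 1.157 \cdot 10^{-5}$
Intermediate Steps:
$M = 0$ ($M = -1 + \frac{1}{6} \cdot 6 = -1 + 1 = 0$)
$Z{\left(f,x \right)} = -16 + f - 13 x$ ($Z{\left(f,x \right)} = \left(f + x\right) - \left(16 + 14 x\right) = -16 + f - 13 x$)
$S = - \frac{132}{38807}$ ($S = \frac{1}{-294 + \frac{1}{175 - \left(30 + 13 \left(0 - -1\right)\right)}} = \frac{1}{-294 + \frac{1}{175 - \left(30 + 13 \left(0 + 1\right)\right)}} = \frac{1}{-294 + \frac{1}{175 - 43}} = \frac{1}{-294 + \frac{1}{132}} = \frac{1}{- \frac{38807}{132}} = - \frac{132}{38807} \approx -0.0034014$)
$S^{2} = \left(- \frac{132}{38807}\right)^{2} = \frac{17424}{1505983249}$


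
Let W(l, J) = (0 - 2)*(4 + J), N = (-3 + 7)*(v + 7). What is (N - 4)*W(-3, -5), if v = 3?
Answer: 72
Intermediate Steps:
N = 40 (N = (-3 + 7)*(3 + 7) = 4*10 = 40)
W(l, J) = -8 - 2*J (W(l, J) = -2*(4 + J) = -8 - 2*J)
(N - 4)*W(-3, -5) = (40 - 4)*(-8 - 2*(-5)) = 36*(-8 + 10) = 36*2 = 72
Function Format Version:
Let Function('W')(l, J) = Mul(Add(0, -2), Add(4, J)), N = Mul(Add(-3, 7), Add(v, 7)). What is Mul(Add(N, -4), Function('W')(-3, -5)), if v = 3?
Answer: 72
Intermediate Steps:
N = 40 (N = Mul(Add(-3, 7), Add(3, 7)) = Mul(4, 10) = 40)
Function('W')(l, J) = Add(-8, Mul(-2, J)) (Function('W')(l, J) = Mul(-2, Add(4, J)) = Add(-8, Mul(-2, J)))
Mul(Add(N, -4), Function('W')(-3, -5)) = Mul(Add(40, -4), Add(-8, Mul(-2, -5))) = Mul(36, Add(-8, 10)) = Mul(36, 2) = 72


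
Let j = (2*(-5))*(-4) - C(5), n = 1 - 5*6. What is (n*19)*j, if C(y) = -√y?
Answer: -22040 - 551*√5 ≈ -23272.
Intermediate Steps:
n = -29 (n = 1 - 30 = -29)
j = 40 + √5 (j = (2*(-5))*(-4) - (-1)*√5 = -10*(-4) + √5 = 40 + √5 ≈ 42.236)
(n*19)*j = (-29*19)*(40 + √5) = -551*(40 + √5) = -22040 - 551*√5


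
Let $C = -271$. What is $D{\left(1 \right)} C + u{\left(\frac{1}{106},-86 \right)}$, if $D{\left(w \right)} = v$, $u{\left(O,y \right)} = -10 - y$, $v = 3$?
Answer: $-737$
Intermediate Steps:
$D{\left(w \right)} = 3$
$D{\left(1 \right)} C + u{\left(\frac{1}{106},-86 \right)} = 3 \left(-271\right) - -76 = -813 + \left(-10 + 86\right) = -813 + 76 = -737$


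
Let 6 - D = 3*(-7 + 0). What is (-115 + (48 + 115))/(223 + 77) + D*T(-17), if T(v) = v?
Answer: -11471/25 ≈ -458.84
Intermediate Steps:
D = 27 (D = 6 - 3*(-7 + 0) = 6 - 3*(-7) = 6 - 1*(-21) = 6 + 21 = 27)
(-115 + (48 + 115))/(223 + 77) + D*T(-17) = (-115 + (48 + 115))/(223 + 77) + 27*(-17) = (-115 + 163)/300 - 459 = 48*(1/300) - 459 = 4/25 - 459 = -11471/25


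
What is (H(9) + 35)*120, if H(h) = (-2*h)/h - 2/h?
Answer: 11800/3 ≈ 3933.3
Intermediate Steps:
H(h) = -2 - 2/h
(H(9) + 35)*120 = ((-2 - 2/9) + 35)*120 = (-20/9 + 35)*120 = (295/9)*120 = 11800/3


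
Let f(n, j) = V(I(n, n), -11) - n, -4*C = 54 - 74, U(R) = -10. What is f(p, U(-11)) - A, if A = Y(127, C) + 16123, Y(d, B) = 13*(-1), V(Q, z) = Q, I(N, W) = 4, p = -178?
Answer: -15928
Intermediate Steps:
C = 5 (C = -(54 - 74)/4 = -¼*(-20) = 5)
Y(d, B) = -13
A = 16110 (A = -13 + 16123 = 16110)
f(n, j) = 4 - n
f(p, U(-11)) - A = (4 - 1*(-178)) - 1*16110 = (4 + 178) - 16110 = 182 - 16110 = -15928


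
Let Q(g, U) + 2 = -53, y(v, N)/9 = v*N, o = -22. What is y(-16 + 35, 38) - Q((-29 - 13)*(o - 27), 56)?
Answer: 6553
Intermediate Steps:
y(v, N) = 9*N*v (y(v, N) = 9*(v*N) = 9*(N*v) = 9*N*v)
Q(g, U) = -55 (Q(g, U) = -2 - 53 = -55)
y(-16 + 35, 38) - Q((-29 - 13)*(o - 27), 56) = 9*38*(-16 + 35) - 1*(-55) = 9*38*19 + 55 = 6498 + 55 = 6553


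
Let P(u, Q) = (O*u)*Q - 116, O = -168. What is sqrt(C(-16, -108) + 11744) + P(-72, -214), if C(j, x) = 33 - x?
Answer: -2588660 + sqrt(11885) ≈ -2.5886e+6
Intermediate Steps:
P(u, Q) = -116 - 168*Q*u (P(u, Q) = (-168*u)*Q - 116 = -168*Q*u - 116 = -116 - 168*Q*u)
sqrt(C(-16, -108) + 11744) + P(-72, -214) = sqrt((33 - 1*(-108)) + 11744) + (-116 - 168*(-214)*(-72)) = sqrt((33 + 108) + 11744) + (-116 - 2588544) = sqrt(141 + 11744) - 2588660 = sqrt(11885) - 2588660 = -2588660 + sqrt(11885)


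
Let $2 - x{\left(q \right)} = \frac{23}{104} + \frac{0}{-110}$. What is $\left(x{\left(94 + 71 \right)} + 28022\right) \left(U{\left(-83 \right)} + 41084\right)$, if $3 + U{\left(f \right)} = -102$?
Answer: $\frac{119432189067}{104} \approx 1.1484 \cdot 10^{9}$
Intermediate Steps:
$U{\left(f \right)} = -105$ ($U{\left(f \right)} = -3 - 102 = -105$)
$x{\left(q \right)} = \frac{185}{104}$ ($x{\left(q \right)} = 2 - \left(\frac{23}{104} + \frac{0}{-110}\right) = 2 - \left(23 \cdot \frac{1}{104} + 0 \left(- \frac{1}{110}\right)\right) = 2 - \left(\frac{23}{104} + 0\right) = 2 - \frac{23}{104} = \frac{185}{104}$)
$\left(x{\left(94 + 71 \right)} + 28022\right) \left(U{\left(-83 \right)} + 41084\right) = \left(\frac{185}{104} + 28022\right) \left(-105 + 41084\right) = \frac{2914473}{104} \cdot 40979 = \frac{119432189067}{104}$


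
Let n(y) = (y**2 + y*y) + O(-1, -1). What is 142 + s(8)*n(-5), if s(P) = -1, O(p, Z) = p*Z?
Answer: 91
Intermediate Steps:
O(p, Z) = Z*p
n(y) = 1 + 2*y**2 (n(y) = (y**2 + y*y) - 1*(-1) = (y**2 + y**2) + 1 = 2*y**2 + 1 = 1 + 2*y**2)
142 + s(8)*n(-5) = 142 - (1 + 2*(-5)**2) = 142 - (1 + 2*25) = 142 - (1 + 50) = 142 - 1*51 = 142 - 51 = 91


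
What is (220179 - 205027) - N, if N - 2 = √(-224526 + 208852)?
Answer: 15150 - I*√15674 ≈ 15150.0 - 125.2*I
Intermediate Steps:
N = 2 + I*√15674 (N = 2 + √(-224526 + 208852) = 2 + √(-15674) = 2 + I*√15674 ≈ 2.0 + 125.2*I)
(220179 - 205027) - N = (220179 - 205027) - (2 + I*√15674) = 15152 + (-2 - I*√15674) = 15150 - I*√15674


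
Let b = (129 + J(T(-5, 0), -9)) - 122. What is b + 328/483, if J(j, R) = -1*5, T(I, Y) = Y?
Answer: 1294/483 ≈ 2.6791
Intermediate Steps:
J(j, R) = -5
b = 2 (b = (129 - 5) - 122 = 124 - 122 = 2)
b + 328/483 = 2 + 328/483 = 1294/483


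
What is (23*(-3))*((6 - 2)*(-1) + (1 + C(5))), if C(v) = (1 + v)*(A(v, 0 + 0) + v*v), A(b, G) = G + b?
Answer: -12213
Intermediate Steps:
C(v) = (1 + v)*(v + v²) (C(v) = (1 + v)*(((0 + 0) + v) + v*v) = (1 + v)*((0 + v) + v²) = (1 + v)*(v + v²))
(23*(-3))*((6 - 2)*(-1) + (1 + C(5))) = (23*(-3))*((6 - 2)*(-1) + (1 + 5*(1 + 5² + 2*5))) = -69*(4*(-1) + (1 + 5*(1 + 25 + 10))) = -69*(-4 + (1 + 5*36)) = -69*(-4 + (1 + 180)) = -69*(-4 + 181) = -69*177 = -12213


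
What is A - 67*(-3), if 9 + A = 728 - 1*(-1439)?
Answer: 2359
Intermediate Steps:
A = 2158 (A = -9 + (728 - 1*(-1439)) = -9 + (728 + 1439) = -9 + 2167 = 2158)
A - 67*(-3) = 2158 - 67*(-3) = 2158 - 1*(-201) = 2158 + 201 = 2359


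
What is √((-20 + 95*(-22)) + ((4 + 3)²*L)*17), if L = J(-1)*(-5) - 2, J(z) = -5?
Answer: √17049 ≈ 130.57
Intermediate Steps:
L = 23 (L = -5*(-5) - 2 = 25 - 2 = 23)
√((-20 + 95*(-22)) + ((4 + 3)²*L)*17) = √((-20 + 95*(-22)) + ((4 + 3)²*23)*17) = √((-20 - 2090) + (7²*23)*17) = √(-2110 + (49*23)*17) = √(-2110 + 1127*17) = √(-2110 + 19159) = √17049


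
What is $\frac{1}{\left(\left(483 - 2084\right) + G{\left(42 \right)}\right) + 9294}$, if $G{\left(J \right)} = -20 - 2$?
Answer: $\frac{1}{7671} \approx 0.00013036$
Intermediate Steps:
$G{\left(J \right)} = -22$
$\frac{1}{\left(\left(483 - 2084\right) + G{\left(42 \right)}\right) + 9294} = \frac{1}{\left(\left(483 - 2084\right) - 22\right) + 9294} = \frac{1}{\left(-1601 - 22\right) + 9294} = \frac{1}{-1623 + 9294} = \frac{1}{7671}$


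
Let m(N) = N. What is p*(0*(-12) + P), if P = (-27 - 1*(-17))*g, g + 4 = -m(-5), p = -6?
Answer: 60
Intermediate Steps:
g = 1 (g = -4 - 1*(-5) = -4 + 5 = 1)
P = -10 (P = (-27 - 1*(-17))*1 = (-27 + 17)*1 = -10*1 = -10)
p*(0*(-12) + P) = -6*(0*(-12) - 10) = -6*(0 - 10) = -6*(-10) = 60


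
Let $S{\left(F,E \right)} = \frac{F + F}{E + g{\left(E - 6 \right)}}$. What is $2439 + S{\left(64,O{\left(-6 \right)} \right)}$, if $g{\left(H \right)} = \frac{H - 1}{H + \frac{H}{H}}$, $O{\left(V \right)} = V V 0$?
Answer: $\frac{17713}{7} \approx 2530.4$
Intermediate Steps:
$O{\left(V \right)} = 0$ ($O{\left(V \right)} = V^{2} \cdot 0 = 0$)
$g{\left(H \right)} = \frac{-1 + H}{1 + H}$ ($g{\left(H \right)} = \frac{-1 + H}{H + 1} = \frac{-1 + H}{1 + H}$)
$S{\left(F,E \right)} = \frac{2 F}{E + \frac{-7 + E}{-5 + E}}$ ($S{\left(F,E \right)} = \frac{F + F}{E + \frac{-1 + \left(E - 6\right)}{1 + \left(E - 6\right)}} = \frac{2 F}{E + \frac{-1 + \left(E - 6\right)}{1 + \left(E - 6\right)}} = \frac{2 F}{E + \frac{-1 + \left(-6 + E\right)}{1 + \left(-6 + E\right)}} = \frac{2 F}{E + \frac{-7 + E}{-5 + E}}$)
$2439 + S{\left(64,O{\left(-6 \right)} \right)} = 2439 + 2 \cdot 64 \frac{1}{-7 + 0 + 0 \left(-5 + 0\right)} \left(-5 + 0\right) = 2439 + 2 \cdot 64 \frac{1}{-7 + 0 + 0 \left(-5\right)} \left(-5\right) = 2439 + 2 \cdot 64 \frac{1}{-7 + 0 + 0} \left(-5\right) = 2439 + 2 \cdot 64 \frac{1}{-7} \left(-5\right) = 2439 + 2 \cdot 64 \left(- \frac{1}{7}\right) \left(-5\right) = 2439 + \frac{640}{7} = \frac{17713}{7}$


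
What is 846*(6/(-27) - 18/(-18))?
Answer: 658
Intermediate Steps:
846*(6/(-27) - 18/(-18)) = 846*(6*(-1/27) - 18*(-1/18)) = 846*(-2/9 + 1) = 846*(7/9) = 658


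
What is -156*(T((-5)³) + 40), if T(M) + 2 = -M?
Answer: -25428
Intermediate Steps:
T(M) = -2 - M
-156*(T((-5)³) + 40) = -156*((-2 - 1*(-5)³) + 40) = -156*((-2 - 1*(-125)) + 40) = -156*((-2 + 125) + 40) = -156*(123 + 40) = -156*163 = -25428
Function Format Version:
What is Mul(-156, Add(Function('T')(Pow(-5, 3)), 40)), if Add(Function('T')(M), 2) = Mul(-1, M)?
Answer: -25428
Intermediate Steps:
Function('T')(M) = Add(-2, Mul(-1, M))
Mul(-156, Add(Function('T')(Pow(-5, 3)), 40)) = Mul(-156, Add(Add(-2, Mul(-1, Pow(-5, 3))), 40)) = Mul(-156, Add(Add(-2, Mul(-1, -125)), 40)) = Mul(-156, Add(Add(-2, 125), 40)) = Mul(-156, Add(123, 40)) = Mul(-156, 163) = -25428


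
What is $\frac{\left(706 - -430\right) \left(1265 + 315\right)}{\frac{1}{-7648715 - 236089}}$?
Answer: $-14152277003520$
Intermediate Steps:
$\frac{\left(706 - -430\right) \left(1265 + 315\right)}{\frac{1}{-7648715 - 236089}} = \frac{\left(706 + 430\right) 1580}{\frac{1}{-7884804}} = \frac{1136 \cdot 1580}{- \frac{1}{7884804}} = 1794880 \left(-7884804\right) = -14152277003520$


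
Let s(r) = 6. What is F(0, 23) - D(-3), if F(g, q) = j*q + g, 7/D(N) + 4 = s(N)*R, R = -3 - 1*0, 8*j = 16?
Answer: 1019/22 ≈ 46.318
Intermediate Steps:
j = 2 (j = (1/8)*16 = 2)
R = -3 (R = -3 + 0 = -3)
D(N) = -7/22 (D(N) = 7/(-4 + 6*(-3)) = 7/(-4 - 18) = 7/(-22) = 7*(-1/22) = -7/22)
F(g, q) = g + 2*q (F(g, q) = 2*q + g = g + 2*q)
F(0, 23) - D(-3) = (0 + 2*23) - 1*(-7/22) = (0 + 46) + 7/22 = 46 + 7/22 = 1019/22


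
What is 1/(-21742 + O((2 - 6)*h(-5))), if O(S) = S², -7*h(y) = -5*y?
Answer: -49/1055358 ≈ -4.6430e-5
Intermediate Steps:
h(y) = 5*y/7 (h(y) = -(-5)*y/7 = 5*y/7)
1/(-21742 + O((2 - 6)*h(-5))) = 1/(-21742 + ((2 - 6)*((5/7)*(-5)))²) = 1/(-21742 + (-4*(-25/7))²) = 1/(-21742 + (100/7)²) = 1/(-21742 + 10000/49) = 1/(-1055358/49) = -49/1055358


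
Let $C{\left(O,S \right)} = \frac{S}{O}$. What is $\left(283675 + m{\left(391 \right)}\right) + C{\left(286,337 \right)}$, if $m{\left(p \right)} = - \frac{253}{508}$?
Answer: $\frac{20607336119}{72644} \approx 2.8368 \cdot 10^{5}$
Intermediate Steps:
$m{\left(p \right)} = - \frac{253}{508}$ ($m{\left(p \right)} = \left(-253\right) \frac{1}{508} = - \frac{253}{508}$)
$\left(283675 + m{\left(391 \right)}\right) + C{\left(286,337 \right)} = \left(283675 - \frac{253}{508}\right) + \frac{337}{286} = \frac{144106647}{508} + 337 \cdot \frac{1}{286} = \frac{144106647}{508} + \frac{337}{286} = \frac{20607336119}{72644}$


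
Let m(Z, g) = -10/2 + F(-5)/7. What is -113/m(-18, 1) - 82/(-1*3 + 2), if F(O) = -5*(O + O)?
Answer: 439/15 ≈ 29.267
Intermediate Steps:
F(O) = -10*O
m(Z, g) = 15/7 (m(Z, g) = -10/2 - 10*(-5)/7 = -10*½ + 50*(⅐) = -5 + 50/7 = 15/7)
-113/m(-18, 1) - 82/(-1*3 + 2) = -113/15/7 - 82/(-1*3 + 2) = -113*7/15 - 82/(-3 + 2) = -791/15 - 82/(-1) = -791/15 - 82*(-1) = -791/15 + 82 = 439/15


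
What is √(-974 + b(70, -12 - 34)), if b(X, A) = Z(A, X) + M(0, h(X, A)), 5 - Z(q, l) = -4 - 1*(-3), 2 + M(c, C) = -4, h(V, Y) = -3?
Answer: I*√974 ≈ 31.209*I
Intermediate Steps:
M(c, C) = -6 (M(c, C) = -2 - 4 = -6)
Z(q, l) = 6 (Z(q, l) = 5 - (-4 - 1*(-3)) = 5 - (-4 + 3) = 5 - 1*(-1) = 5 + 1 = 6)
b(X, A) = 0 (b(X, A) = 6 - 6 = 0)
√(-974 + b(70, -12 - 34)) = √(-974 + 0) = √(-974) = I*√974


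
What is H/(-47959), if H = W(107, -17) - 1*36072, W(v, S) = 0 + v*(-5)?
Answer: 36607/47959 ≈ 0.76330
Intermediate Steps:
W(v, S) = -5*v (W(v, S) = 0 - 5*v = -5*v)
H = -36607 (H = -5*107 - 1*36072 = -535 - 36072 = -36607)
H/(-47959) = -36607/(-47959) = -36607*(-1/47959) = 36607/47959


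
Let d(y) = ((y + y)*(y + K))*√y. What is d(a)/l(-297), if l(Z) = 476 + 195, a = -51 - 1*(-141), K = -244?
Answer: -7560*√10/61 ≈ -391.92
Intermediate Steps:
a = 90 (a = -51 + 141 = 90)
l(Z) = 671
d(y) = 2*y^(3/2)*(-244 + y) (d(y) = ((y + y)*(y - 244))*√y = ((2*y)*(-244 + y))*√y = (2*y*(-244 + y))*√y = 2*y^(3/2)*(-244 + y))
d(a)/l(-297) = (2*90^(3/2)*(-244 + 90))/671 = (2*(270*√10)*(-154))*(1/671) = -83160*√10*(1/671) = -7560*√10/61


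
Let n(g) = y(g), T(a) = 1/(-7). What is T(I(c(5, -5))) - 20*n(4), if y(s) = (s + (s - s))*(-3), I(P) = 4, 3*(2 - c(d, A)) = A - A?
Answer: 1679/7 ≈ 239.86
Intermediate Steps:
c(d, A) = 2 (c(d, A) = 2 - (A - A)/3 = 2 - ⅓*0 = 2 + 0 = 2)
T(a) = -⅐
y(s) = -3*s (y(s) = (s + 0)*(-3) = s*(-3) = -3*s)
n(g) = -3*g
T(I(c(5, -5))) - 20*n(4) = -⅐ - (-60)*4 = -⅐ - 20*(-12) = -⅐ + 240 = 1679/7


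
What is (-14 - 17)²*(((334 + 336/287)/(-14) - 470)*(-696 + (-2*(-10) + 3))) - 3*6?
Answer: 91684346867/287 ≈ 3.1946e+8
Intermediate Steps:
(-14 - 17)²*(((334 + 336/287)/(-14) - 470)*(-696 + (-2*(-10) + 3))) - 3*6 = (-31)²*(((334 + 336*(1/287))*(-1/14) - 470)*(-696 + (20 + 3))) - 18 = 961*(((334 + 48/41)*(-1/14) - 470)*(-696 + 23)) - 18 = 961*(((13742/41)*(-1/14) - 470)*(-673)) - 18 = 961*((-6871/287 - 470)*(-673)) - 18 = 961*(-141761/287*(-673)) - 18 = 961*(95405153/287) - 18 = 91684352033/287 - 18 = 91684346867/287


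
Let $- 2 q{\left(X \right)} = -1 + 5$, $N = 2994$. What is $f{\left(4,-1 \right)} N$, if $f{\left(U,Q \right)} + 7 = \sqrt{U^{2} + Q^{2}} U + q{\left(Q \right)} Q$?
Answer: $-14970 + 11976 \sqrt{17} \approx 34408.0$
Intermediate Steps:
$q{\left(X \right)} = -2$ ($q{\left(X \right)} = - \frac{-1 + 5}{2} = \left(- \frac{1}{2}\right) 4 = -2$)
$f{\left(U,Q \right)} = -7 - 2 Q + U \sqrt{Q^{2} + U^{2}}$ ($f{\left(U,Q \right)} = -7 - \left(2 Q - \sqrt{U^{2} + Q^{2}} U\right) = -7 - \left(2 Q - \sqrt{Q^{2} + U^{2}} U\right) = -7 - \left(2 Q - U \sqrt{Q^{2} + U^{2}}\right) = -7 - 2 Q + U \sqrt{Q^{2} + U^{2}}$)
$f{\left(4,-1 \right)} N = \left(-7 - -2 + 4 \sqrt{\left(-1\right)^{2} + 4^{2}}\right) 2994 = \left(-7 + 2 + 4 \sqrt{1 + 16}\right) 2994 = \left(-7 + 2 + 4 \sqrt{17}\right) 2994 = \left(-5 + 4 \sqrt{17}\right) 2994 = -14970 + 11976 \sqrt{17}$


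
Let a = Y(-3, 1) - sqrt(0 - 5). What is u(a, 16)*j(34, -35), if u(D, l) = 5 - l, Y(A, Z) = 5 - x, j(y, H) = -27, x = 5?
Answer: 297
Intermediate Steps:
Y(A, Z) = 0 (Y(A, Z) = 5 - 1*5 = 5 - 5 = 0)
a = -I*sqrt(5) (a = 0 - sqrt(0 - 5) = 0 - sqrt(-5) = 0 - I*sqrt(5) = -I*sqrt(5) ≈ -2.2361*I)
u(a, 16)*j(34, -35) = (5 - 1*16)*(-27) = (5 - 16)*(-27) = -11*(-27) = 297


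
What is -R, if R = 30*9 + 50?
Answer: -320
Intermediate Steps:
R = 320 (R = 270 + 50 = 320)
-R = -1*320 = -320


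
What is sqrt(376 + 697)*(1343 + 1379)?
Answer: 2722*sqrt(1073) ≈ 89164.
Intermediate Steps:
sqrt(376 + 697)*(1343 + 1379) = sqrt(1073)*2722 = 2722*sqrt(1073)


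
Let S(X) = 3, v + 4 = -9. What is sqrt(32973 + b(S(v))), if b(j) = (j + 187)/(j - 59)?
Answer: sqrt(6462043)/14 ≈ 181.58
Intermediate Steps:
v = -13 (v = -4 - 9 = -13)
b(j) = (187 + j)/(-59 + j)
sqrt(32973 + b(S(v))) = sqrt(32973 + (187 + 3)/(-59 + 3)) = sqrt(32973 + 190/(-56)) = sqrt(32973 - 1/56*190) = sqrt(32973 - 95/28) = sqrt(923149/28) = sqrt(6462043)/14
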